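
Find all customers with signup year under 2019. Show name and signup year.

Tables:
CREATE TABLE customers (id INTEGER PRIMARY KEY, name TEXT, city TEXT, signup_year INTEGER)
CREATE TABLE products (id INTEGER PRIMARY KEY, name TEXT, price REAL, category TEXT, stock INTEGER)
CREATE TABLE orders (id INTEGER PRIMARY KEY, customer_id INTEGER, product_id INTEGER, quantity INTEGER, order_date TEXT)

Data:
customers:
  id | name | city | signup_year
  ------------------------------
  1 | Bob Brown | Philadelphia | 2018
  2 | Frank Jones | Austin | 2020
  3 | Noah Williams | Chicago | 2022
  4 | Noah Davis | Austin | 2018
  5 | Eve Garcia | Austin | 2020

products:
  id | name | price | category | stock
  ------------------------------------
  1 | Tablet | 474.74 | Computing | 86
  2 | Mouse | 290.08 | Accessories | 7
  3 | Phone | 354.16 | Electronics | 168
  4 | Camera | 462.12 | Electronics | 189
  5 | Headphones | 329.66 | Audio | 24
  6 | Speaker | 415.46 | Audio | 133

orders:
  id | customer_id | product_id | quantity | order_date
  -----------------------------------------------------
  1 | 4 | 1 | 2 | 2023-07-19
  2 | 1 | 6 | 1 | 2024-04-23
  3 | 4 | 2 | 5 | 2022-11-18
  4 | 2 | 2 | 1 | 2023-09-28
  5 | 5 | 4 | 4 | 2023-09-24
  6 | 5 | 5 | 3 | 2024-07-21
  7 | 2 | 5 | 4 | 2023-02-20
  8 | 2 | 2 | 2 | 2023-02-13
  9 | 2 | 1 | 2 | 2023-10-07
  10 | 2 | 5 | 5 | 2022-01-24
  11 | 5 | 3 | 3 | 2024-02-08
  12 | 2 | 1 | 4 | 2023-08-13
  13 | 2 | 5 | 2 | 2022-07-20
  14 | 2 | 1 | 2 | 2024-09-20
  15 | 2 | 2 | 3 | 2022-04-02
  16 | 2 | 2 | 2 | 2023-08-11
SELECT name, signup_year FROM customers WHERE signup_year < 2019

Execution result:
name | signup_year
Bob Brown | 2018
Noah Davis | 2018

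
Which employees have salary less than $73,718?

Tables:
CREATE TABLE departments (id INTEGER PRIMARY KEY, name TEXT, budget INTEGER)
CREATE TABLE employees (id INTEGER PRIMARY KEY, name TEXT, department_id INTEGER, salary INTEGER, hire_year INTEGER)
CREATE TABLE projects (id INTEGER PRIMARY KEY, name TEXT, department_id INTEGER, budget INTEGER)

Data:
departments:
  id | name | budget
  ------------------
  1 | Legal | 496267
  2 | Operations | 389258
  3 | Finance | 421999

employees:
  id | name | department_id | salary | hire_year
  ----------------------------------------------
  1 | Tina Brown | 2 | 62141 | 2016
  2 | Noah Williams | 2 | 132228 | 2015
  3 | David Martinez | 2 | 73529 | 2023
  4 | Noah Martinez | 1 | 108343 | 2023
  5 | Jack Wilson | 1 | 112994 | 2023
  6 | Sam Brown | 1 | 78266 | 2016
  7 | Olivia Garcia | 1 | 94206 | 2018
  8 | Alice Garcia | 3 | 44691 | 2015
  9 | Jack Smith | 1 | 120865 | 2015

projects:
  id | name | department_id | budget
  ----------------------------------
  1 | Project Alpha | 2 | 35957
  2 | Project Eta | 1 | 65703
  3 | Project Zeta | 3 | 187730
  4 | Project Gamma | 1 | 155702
SELECT name, salary FROM employees WHERE salary < 73718

Execution result:
name | salary
Tina Brown | 62141
David Martinez | 73529
Alice Garcia | 44691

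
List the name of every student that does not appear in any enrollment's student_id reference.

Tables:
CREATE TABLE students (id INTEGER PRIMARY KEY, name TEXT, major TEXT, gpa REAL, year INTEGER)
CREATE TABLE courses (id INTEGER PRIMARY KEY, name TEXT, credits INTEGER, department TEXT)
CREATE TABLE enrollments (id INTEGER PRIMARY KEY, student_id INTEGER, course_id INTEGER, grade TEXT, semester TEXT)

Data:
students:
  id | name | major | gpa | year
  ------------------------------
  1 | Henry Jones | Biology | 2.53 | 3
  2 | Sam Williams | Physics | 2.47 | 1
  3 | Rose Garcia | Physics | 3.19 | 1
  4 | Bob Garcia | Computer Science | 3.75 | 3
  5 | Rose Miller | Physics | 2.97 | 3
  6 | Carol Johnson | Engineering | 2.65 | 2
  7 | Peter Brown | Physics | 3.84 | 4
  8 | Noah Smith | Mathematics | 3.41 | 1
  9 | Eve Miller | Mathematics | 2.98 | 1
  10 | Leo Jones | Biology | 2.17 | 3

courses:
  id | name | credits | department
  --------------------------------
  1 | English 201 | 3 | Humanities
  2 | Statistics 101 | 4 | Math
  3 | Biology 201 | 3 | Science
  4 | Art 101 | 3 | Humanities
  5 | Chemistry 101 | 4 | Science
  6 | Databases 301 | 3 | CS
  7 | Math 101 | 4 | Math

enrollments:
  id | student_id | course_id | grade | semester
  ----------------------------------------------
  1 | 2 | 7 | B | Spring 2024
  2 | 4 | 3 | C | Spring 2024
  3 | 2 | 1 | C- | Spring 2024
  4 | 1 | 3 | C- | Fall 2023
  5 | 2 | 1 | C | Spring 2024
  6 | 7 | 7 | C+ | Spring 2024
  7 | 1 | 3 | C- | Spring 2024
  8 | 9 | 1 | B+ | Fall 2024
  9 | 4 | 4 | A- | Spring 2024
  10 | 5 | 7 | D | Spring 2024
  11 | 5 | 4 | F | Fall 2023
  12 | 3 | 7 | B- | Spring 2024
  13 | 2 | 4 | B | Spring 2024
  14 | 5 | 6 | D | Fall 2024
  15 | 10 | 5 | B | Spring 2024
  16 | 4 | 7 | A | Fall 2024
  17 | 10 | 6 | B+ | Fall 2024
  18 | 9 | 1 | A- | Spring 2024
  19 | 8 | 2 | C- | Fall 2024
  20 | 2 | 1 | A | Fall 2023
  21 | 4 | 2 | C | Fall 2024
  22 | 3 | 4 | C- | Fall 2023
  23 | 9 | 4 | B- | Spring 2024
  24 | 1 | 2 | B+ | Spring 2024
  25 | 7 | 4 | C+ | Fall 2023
SELECT p.name FROM students p LEFT JOIN enrollments c ON c.student_id = p.id WHERE c.id IS NULL

Execution result:
Carol Johnson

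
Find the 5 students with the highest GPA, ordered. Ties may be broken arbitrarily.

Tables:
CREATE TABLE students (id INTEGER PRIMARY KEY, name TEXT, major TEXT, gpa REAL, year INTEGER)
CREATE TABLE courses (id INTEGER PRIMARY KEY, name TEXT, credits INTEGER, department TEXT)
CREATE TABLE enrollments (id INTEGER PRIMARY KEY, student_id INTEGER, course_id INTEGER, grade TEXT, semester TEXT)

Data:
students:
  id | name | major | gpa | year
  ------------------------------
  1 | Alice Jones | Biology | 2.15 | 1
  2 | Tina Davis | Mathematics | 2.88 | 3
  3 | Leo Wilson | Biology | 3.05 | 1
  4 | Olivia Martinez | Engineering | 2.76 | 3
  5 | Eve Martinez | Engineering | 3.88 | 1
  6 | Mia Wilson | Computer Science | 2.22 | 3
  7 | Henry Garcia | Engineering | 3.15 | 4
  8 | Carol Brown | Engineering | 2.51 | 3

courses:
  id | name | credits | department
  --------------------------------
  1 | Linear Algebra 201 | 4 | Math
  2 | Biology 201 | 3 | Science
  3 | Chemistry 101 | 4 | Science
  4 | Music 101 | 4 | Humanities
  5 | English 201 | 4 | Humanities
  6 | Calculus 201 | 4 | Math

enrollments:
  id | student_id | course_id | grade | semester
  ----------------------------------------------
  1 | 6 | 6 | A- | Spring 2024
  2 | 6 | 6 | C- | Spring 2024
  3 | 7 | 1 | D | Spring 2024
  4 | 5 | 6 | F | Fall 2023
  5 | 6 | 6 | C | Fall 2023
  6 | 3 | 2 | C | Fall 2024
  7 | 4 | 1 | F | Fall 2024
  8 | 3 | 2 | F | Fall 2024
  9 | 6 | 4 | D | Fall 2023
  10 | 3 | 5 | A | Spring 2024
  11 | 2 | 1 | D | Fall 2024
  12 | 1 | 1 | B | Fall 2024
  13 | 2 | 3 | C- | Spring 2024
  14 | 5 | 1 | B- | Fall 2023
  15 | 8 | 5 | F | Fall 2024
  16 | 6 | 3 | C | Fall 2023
SELECT name, gpa FROM students ORDER BY gpa DESC LIMIT 5

Execution result:
name | gpa
Eve Martinez | 3.88
Henry Garcia | 3.15
Leo Wilson | 3.05
Tina Davis | 2.88
Olivia Martinez | 2.76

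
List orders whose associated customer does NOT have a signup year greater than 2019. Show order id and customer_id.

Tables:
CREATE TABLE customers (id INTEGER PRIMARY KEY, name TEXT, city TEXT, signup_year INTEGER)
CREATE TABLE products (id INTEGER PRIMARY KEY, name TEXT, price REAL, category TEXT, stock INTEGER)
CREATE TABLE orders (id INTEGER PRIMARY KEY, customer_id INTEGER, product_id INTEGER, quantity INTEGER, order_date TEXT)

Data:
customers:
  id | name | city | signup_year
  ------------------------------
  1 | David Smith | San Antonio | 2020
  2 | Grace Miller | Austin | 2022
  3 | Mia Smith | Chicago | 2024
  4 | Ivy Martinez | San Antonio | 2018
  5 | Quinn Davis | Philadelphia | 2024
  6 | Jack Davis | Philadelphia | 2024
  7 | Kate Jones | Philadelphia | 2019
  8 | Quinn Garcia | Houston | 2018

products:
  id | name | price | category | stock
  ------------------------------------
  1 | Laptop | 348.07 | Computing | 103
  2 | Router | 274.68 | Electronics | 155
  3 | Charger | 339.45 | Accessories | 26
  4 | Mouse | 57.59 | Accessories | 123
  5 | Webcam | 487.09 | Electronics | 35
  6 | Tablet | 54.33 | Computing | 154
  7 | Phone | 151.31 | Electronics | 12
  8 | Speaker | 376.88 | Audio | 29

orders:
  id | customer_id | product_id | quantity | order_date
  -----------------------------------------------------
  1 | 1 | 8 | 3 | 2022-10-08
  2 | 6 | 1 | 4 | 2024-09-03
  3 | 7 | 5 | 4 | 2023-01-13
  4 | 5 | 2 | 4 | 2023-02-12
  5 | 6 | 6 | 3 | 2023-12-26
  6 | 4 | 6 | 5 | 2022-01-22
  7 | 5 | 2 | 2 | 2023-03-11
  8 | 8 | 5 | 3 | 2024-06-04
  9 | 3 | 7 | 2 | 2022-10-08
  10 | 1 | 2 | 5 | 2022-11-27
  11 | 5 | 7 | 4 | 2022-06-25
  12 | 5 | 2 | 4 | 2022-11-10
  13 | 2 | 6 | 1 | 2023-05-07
SELECT id, customer_id FROM orders WHERE customer_id NOT IN (SELECT id FROM customers WHERE signup_year > 2019)

Execution result:
id | customer_id
3 | 7
6 | 4
8 | 8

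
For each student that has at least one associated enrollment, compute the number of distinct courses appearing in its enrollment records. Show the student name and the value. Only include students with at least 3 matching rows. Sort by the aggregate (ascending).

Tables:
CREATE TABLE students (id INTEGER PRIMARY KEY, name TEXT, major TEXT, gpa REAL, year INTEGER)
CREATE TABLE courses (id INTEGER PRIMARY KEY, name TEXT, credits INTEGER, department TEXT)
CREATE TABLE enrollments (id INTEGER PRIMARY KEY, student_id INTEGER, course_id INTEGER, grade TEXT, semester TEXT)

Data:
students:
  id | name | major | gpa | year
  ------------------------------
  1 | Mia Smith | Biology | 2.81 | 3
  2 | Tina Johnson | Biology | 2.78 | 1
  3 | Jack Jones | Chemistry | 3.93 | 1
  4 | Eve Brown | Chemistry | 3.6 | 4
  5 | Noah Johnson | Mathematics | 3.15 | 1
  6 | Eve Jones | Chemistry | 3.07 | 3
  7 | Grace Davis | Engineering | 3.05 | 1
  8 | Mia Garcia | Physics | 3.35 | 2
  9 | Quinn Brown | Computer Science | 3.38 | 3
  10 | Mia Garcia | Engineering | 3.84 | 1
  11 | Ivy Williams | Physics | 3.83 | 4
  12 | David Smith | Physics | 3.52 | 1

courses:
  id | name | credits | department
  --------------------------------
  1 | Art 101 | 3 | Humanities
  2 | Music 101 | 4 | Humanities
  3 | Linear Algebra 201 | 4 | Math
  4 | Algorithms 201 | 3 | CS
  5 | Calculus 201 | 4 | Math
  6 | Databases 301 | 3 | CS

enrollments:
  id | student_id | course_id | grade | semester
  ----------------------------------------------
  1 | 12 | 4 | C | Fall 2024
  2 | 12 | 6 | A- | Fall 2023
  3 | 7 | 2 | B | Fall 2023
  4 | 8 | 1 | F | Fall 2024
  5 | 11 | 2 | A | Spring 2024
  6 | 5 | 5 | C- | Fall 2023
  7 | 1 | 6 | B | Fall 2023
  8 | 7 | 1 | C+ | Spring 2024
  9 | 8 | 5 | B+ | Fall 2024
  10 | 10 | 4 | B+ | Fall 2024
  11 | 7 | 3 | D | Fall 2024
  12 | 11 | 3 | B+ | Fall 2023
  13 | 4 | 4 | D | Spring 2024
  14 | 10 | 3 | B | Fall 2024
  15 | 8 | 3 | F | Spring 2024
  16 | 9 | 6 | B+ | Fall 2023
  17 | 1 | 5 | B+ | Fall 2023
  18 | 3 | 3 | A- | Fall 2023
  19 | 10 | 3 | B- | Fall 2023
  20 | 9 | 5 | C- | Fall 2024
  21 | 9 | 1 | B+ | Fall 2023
SELECT p.name, COUNT(DISTINCT c.course_id) AS distinct_course_count FROM enrollments c JOIN students p ON c.student_id = p.id GROUP BY p.id, p.name HAVING COUNT(*) >= 3 ORDER BY distinct_course_count ASC

Execution result:
name | distinct_course_count
Mia Garcia | 2
Grace Davis | 3
Mia Garcia | 3
Quinn Brown | 3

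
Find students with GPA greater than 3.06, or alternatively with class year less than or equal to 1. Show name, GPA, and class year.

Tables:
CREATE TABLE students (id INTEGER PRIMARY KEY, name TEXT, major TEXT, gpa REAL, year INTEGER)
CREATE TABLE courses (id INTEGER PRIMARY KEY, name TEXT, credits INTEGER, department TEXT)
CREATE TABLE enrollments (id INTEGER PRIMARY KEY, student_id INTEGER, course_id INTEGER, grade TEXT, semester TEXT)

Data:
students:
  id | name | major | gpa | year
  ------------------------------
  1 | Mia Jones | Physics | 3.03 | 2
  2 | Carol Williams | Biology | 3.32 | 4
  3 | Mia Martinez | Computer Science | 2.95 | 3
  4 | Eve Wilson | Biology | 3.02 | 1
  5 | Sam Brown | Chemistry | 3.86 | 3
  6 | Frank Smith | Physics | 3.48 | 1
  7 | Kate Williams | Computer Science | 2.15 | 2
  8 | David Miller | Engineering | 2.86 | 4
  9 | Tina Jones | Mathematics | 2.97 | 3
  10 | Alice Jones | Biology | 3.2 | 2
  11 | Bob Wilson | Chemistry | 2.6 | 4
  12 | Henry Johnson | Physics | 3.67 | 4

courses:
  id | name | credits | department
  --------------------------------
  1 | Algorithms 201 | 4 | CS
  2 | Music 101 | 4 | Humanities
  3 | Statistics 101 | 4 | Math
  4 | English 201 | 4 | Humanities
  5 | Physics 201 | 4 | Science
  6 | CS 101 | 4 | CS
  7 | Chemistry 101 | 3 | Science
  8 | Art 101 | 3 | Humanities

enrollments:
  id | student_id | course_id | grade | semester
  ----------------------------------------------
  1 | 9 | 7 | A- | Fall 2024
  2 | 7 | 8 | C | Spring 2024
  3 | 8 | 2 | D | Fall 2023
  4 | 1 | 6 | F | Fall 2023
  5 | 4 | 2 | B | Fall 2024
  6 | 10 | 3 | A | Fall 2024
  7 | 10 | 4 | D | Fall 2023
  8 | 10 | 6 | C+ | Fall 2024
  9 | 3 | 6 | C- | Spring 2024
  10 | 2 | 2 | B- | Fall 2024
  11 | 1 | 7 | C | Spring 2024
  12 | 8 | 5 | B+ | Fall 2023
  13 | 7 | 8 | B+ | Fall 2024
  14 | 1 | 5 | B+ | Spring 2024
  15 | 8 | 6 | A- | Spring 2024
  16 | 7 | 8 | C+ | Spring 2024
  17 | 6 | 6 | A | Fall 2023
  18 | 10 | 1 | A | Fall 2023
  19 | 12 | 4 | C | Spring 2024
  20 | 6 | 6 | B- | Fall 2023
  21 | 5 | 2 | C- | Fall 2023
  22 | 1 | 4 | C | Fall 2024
SELECT name, gpa, year FROM students WHERE gpa > 3.06 OR year <= 1

Execution result:
name | gpa | year
Carol Williams | 3.32 | 4
Eve Wilson | 3.02 | 1
Sam Brown | 3.86 | 3
Frank Smith | 3.48 | 1
Alice Jones | 3.20 | 2
Henry Johnson | 3.67 | 4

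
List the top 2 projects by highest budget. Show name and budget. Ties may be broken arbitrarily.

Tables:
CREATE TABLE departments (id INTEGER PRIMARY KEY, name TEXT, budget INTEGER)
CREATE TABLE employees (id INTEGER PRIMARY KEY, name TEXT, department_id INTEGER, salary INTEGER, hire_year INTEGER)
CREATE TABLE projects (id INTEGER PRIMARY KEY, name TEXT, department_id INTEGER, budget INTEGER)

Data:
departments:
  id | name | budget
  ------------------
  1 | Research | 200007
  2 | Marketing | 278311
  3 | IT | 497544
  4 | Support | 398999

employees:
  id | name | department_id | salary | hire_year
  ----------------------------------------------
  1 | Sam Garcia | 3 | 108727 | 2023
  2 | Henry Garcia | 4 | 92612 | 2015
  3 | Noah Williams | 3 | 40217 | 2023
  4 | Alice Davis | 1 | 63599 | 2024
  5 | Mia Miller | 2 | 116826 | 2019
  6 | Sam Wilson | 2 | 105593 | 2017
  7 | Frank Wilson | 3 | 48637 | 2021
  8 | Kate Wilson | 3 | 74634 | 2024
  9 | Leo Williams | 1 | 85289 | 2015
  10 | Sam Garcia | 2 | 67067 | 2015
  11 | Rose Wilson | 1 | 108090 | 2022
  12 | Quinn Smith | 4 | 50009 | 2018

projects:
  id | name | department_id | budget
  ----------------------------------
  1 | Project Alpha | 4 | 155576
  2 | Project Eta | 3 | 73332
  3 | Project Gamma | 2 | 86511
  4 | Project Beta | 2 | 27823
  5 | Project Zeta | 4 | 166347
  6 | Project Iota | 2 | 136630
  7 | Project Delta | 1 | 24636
SELECT name, budget FROM projects ORDER BY budget DESC LIMIT 2

Execution result:
name | budget
Project Zeta | 166347
Project Alpha | 155576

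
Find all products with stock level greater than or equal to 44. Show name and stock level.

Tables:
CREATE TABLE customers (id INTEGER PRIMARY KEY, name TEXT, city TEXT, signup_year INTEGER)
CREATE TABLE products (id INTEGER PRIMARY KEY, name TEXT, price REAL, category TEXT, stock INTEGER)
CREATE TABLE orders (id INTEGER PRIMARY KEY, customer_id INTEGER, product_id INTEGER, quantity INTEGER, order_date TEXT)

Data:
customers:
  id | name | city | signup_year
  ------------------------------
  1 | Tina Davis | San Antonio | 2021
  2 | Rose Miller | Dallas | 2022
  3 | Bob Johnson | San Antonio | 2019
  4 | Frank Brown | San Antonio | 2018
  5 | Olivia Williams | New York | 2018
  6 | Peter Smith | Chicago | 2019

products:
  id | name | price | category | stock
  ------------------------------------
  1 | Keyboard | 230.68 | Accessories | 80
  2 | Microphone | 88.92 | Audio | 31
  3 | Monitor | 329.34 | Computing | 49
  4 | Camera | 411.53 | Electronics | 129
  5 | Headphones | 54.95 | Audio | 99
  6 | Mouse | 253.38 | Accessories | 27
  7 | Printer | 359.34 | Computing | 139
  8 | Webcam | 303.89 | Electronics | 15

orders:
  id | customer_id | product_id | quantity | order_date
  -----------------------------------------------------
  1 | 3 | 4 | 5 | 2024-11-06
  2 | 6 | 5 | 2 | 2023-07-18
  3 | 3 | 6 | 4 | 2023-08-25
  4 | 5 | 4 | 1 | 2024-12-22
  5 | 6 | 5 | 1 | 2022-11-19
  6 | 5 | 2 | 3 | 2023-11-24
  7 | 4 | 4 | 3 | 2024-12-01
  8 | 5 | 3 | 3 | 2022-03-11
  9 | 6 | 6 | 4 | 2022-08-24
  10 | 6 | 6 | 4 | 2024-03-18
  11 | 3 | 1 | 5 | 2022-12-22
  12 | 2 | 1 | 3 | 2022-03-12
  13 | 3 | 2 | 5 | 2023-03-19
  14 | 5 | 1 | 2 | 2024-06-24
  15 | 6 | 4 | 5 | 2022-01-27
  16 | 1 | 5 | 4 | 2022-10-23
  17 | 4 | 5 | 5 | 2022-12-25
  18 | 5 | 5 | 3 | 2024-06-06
SELECT name, stock FROM products WHERE stock >= 44

Execution result:
name | stock
Keyboard | 80
Monitor | 49
Camera | 129
Headphones | 99
Printer | 139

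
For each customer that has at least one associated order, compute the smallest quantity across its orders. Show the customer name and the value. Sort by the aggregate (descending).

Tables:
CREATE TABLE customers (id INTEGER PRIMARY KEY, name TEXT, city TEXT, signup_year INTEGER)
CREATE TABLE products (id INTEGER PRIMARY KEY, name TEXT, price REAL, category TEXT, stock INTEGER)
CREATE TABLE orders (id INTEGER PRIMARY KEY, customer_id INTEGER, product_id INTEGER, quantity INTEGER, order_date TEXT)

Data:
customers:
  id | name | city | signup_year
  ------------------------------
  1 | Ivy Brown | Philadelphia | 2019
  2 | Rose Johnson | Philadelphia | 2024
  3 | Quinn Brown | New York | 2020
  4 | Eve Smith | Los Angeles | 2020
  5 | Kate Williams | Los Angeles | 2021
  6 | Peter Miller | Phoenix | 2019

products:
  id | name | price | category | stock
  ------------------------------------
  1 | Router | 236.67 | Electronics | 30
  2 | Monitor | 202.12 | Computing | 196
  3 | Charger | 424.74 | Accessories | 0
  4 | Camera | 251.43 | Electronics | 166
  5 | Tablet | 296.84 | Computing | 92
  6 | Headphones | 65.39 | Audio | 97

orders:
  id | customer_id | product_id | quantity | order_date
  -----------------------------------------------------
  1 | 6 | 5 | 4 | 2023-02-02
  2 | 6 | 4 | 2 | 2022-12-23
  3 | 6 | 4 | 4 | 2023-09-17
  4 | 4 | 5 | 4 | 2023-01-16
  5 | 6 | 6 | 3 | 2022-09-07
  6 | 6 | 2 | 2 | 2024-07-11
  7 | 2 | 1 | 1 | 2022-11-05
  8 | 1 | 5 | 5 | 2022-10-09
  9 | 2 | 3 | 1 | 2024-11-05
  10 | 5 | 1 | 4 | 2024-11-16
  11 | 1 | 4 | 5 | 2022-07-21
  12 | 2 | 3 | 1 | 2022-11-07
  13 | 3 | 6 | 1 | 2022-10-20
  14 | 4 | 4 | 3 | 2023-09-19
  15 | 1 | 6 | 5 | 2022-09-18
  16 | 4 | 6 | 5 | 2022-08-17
SELECT p.name, MIN(c.quantity) AS min_quantity FROM orders c JOIN customers p ON c.customer_id = p.id GROUP BY p.id, p.name ORDER BY min_quantity DESC

Execution result:
name | min_quantity
Ivy Brown | 5
Kate Williams | 4
Eve Smith | 3
Peter Miller | 2
Rose Johnson | 1
Quinn Brown | 1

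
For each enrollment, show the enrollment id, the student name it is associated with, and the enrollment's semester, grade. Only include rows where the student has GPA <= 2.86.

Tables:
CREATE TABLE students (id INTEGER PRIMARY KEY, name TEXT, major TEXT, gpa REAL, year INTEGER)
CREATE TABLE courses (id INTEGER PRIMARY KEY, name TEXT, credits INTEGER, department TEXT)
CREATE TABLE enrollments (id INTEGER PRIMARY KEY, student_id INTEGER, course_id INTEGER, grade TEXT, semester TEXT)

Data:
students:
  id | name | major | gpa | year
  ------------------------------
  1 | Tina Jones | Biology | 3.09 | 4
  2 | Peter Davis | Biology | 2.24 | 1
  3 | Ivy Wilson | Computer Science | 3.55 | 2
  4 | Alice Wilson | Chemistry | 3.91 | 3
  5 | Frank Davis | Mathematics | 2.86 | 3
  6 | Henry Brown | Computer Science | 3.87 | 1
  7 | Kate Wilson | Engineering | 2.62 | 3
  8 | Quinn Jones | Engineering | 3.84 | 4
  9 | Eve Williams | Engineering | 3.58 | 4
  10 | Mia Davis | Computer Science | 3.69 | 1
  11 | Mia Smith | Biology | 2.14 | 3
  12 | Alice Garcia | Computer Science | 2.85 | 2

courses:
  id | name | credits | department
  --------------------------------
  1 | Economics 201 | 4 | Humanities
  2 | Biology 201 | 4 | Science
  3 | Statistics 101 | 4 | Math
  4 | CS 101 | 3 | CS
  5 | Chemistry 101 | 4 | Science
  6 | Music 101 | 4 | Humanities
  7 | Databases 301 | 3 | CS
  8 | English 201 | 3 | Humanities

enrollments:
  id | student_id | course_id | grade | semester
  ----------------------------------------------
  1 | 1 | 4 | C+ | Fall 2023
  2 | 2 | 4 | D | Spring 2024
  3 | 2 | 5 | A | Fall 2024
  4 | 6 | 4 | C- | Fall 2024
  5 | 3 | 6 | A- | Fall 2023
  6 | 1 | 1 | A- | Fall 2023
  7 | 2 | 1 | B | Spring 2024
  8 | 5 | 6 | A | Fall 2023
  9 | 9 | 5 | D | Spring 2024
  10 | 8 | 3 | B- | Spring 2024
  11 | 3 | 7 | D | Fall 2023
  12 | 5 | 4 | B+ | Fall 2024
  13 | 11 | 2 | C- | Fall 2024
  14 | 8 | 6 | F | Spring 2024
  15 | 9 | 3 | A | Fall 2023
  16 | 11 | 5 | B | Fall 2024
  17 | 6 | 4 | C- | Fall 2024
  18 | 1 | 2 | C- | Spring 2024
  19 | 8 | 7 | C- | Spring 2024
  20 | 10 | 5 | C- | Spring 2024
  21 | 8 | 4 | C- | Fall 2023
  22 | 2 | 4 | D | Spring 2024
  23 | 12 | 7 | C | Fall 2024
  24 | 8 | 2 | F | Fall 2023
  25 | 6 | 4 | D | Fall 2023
SELECT c.id, p.name AS student, c.semester, c.grade FROM enrollments c JOIN students p ON c.student_id = p.id WHERE p.gpa <= 2.86

Execution result:
id | student | semester | grade
2 | Peter Davis | Spring 2024 | D
3 | Peter Davis | Fall 2024 | A
7 | Peter Davis | Spring 2024 | B
8 | Frank Davis | Fall 2023 | A
12 | Frank Davis | Fall 2024 | B+
13 | Mia Smith | Fall 2024 | C-
16 | Mia Smith | Fall 2024 | B
22 | Peter Davis | Spring 2024 | D
23 | Alice Garcia | Fall 2024 | C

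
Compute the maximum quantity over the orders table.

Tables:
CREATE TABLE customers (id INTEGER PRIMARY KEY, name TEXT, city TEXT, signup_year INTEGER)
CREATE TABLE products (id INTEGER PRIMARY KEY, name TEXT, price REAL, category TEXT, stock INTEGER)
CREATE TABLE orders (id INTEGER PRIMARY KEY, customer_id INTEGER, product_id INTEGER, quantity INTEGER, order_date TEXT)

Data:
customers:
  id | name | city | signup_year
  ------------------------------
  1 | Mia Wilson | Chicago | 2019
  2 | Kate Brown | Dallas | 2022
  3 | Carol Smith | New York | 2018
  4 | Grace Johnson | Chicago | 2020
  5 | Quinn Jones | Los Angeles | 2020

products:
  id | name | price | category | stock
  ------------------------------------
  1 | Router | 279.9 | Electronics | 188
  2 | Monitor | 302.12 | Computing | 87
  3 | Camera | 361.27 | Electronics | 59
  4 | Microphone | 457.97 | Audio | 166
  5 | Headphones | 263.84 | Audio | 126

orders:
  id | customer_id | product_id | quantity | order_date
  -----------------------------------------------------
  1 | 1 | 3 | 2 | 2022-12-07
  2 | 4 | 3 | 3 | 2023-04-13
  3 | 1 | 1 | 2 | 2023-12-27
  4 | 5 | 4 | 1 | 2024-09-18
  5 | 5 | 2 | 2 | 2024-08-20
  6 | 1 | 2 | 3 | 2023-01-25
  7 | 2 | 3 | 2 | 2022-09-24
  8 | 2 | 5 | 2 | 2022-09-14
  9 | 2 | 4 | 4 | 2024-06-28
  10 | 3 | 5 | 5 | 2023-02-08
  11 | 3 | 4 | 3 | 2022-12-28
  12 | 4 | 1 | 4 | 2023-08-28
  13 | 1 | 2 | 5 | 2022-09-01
SELECT MAX(quantity) FROM orders

Execution result:
5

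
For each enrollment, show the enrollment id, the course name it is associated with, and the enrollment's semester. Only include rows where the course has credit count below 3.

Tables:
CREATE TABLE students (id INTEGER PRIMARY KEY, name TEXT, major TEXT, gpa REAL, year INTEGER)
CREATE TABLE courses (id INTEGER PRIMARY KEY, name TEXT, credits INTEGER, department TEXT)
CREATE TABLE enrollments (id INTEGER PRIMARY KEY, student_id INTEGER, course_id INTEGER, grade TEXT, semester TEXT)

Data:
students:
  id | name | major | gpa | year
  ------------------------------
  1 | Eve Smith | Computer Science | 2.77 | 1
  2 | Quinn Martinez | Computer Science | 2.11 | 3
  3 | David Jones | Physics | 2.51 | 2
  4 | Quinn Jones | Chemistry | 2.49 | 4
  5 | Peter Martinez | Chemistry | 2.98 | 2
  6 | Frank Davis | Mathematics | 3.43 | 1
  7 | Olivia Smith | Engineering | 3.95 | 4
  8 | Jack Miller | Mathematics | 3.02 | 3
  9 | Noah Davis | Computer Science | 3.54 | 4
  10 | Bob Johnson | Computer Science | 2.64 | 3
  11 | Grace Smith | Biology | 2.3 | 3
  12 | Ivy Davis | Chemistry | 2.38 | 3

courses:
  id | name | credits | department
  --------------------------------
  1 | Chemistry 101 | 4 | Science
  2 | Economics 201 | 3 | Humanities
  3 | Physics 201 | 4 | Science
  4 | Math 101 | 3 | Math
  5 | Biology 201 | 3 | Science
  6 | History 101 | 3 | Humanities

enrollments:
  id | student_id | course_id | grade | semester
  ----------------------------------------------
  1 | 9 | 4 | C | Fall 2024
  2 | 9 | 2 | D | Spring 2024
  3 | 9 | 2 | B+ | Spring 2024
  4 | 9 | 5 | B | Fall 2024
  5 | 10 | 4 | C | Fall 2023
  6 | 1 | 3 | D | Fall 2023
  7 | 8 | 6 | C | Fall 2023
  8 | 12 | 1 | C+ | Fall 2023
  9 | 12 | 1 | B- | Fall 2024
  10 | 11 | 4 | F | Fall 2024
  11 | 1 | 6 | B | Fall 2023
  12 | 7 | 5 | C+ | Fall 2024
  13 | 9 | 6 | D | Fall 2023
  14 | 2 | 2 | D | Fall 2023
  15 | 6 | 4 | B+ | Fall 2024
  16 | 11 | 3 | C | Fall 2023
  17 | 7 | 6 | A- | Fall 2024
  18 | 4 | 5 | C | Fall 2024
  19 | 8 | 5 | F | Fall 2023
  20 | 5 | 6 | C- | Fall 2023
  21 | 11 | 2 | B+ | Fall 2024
SELECT c.id, p.name AS course, c.semester FROM enrollments c JOIN courses p ON c.course_id = p.id WHERE p.credits < 3

Execution result:
(no rows)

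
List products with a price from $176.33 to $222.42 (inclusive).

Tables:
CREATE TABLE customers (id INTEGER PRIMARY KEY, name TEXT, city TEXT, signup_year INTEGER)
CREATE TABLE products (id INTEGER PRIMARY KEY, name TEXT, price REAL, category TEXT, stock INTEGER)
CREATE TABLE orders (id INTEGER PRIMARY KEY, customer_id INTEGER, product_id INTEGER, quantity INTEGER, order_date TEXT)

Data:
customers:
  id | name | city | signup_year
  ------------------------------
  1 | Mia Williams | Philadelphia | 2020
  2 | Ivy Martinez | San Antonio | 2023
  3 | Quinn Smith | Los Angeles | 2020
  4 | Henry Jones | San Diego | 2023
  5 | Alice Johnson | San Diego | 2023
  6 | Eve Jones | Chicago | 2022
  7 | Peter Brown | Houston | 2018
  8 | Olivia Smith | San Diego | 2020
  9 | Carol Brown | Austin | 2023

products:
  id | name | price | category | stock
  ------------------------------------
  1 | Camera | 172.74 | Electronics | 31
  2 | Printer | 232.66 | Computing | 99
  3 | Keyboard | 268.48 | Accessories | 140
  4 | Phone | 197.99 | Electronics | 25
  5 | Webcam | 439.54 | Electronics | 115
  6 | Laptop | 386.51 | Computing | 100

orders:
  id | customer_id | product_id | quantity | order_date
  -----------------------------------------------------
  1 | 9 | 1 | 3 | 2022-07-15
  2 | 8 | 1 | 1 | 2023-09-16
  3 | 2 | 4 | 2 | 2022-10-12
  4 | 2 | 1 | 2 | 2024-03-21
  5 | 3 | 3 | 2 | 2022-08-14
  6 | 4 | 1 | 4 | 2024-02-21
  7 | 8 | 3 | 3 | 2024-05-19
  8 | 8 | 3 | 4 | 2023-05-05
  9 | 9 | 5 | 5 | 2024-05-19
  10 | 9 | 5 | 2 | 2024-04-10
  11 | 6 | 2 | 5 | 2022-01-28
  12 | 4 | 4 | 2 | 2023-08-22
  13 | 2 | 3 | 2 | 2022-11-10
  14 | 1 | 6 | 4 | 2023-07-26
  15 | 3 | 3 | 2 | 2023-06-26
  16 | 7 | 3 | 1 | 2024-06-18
SELECT name, price FROM products WHERE price BETWEEN 176.33 AND 222.42

Execution result:
name | price
Phone | 197.99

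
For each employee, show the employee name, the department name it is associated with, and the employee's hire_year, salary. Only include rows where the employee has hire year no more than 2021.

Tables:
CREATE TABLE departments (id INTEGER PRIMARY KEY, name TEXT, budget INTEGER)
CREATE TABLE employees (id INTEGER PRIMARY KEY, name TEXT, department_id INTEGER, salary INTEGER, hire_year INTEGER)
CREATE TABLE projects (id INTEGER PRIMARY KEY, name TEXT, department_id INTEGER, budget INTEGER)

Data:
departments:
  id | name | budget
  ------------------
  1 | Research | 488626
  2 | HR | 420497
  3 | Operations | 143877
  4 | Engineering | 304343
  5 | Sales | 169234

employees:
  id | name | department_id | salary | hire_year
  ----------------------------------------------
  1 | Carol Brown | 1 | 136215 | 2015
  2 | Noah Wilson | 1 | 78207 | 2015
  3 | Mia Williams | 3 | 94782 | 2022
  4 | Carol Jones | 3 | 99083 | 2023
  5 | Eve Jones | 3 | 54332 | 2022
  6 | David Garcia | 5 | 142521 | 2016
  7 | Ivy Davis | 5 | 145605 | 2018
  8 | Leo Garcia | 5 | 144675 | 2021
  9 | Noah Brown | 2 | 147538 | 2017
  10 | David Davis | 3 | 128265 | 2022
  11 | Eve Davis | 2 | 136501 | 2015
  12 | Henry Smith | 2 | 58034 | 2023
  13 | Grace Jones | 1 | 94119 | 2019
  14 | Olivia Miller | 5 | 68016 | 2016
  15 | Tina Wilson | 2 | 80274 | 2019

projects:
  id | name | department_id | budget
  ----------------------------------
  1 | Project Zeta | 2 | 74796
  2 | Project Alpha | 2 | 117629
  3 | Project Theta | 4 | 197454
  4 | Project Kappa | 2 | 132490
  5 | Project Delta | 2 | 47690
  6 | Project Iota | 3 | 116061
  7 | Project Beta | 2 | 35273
SELECT c.name, p.name AS department, c.hire_year, c.salary FROM employees c JOIN departments p ON c.department_id = p.id WHERE c.hire_year <= 2021

Execution result:
name | department | hire_year | salary
Carol Brown | Research | 2015 | 136215
Noah Wilson | Research | 2015 | 78207
David Garcia | Sales | 2016 | 142521
Ivy Davis | Sales | 2018 | 145605
Leo Garcia | Sales | 2021 | 144675
Noah Brown | HR | 2017 | 147538
Eve Davis | HR | 2015 | 136501
Grace Jones | Research | 2019 | 94119
Olivia Miller | Sales | 2016 | 68016
Tina Wilson | HR | 2019 | 80274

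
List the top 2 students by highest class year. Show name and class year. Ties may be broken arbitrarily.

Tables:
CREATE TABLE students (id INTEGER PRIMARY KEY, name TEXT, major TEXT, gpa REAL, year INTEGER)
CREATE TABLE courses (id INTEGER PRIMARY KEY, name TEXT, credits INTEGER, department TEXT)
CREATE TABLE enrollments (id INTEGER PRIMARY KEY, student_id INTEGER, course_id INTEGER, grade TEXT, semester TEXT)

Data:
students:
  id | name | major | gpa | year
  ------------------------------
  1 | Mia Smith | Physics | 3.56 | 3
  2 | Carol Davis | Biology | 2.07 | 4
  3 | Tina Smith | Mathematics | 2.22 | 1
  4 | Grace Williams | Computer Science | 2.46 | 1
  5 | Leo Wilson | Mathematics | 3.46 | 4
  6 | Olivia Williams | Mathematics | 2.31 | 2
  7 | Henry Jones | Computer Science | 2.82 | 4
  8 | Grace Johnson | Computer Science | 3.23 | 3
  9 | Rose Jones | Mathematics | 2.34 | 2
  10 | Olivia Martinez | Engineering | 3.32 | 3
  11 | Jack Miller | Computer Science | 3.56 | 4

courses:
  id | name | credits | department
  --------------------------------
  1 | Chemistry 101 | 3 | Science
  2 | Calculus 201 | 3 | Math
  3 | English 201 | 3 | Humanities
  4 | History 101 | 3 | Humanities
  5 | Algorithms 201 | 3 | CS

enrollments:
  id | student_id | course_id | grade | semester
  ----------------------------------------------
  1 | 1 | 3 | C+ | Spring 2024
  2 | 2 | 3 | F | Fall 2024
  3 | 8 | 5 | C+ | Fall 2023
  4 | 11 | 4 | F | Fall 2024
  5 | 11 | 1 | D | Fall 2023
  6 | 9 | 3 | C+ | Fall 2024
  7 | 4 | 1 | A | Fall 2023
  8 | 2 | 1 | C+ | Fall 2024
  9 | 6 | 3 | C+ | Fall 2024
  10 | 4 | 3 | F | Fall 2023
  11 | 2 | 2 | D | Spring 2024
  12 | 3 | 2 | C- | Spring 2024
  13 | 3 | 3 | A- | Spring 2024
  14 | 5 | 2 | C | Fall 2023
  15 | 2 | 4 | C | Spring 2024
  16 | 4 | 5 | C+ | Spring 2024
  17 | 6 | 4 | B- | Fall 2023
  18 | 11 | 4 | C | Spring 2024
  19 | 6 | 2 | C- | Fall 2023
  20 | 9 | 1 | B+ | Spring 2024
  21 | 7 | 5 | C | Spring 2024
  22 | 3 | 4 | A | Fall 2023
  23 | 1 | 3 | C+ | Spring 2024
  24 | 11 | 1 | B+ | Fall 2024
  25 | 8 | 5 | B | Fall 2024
SELECT name, year FROM students ORDER BY year DESC LIMIT 2

Execution result:
name | year
Carol Davis | 4
Leo Wilson | 4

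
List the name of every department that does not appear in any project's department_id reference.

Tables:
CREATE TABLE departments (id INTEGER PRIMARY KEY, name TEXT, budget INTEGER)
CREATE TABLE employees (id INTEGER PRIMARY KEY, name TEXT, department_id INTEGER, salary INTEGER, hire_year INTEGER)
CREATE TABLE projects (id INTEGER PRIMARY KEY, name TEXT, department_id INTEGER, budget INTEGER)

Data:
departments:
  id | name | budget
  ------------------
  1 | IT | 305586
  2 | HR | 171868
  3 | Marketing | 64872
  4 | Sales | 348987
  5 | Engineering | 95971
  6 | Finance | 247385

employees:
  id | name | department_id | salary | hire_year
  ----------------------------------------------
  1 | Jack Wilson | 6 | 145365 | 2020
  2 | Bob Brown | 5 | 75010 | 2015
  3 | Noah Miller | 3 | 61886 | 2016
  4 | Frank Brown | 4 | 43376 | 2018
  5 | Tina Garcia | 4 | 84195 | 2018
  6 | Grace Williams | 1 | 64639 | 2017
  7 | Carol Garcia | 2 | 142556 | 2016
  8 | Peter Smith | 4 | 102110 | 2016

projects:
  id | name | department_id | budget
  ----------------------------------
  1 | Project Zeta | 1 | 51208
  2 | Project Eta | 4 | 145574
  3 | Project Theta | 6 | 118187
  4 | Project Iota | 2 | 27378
SELECT p.name FROM departments p LEFT JOIN projects c ON c.department_id = p.id WHERE c.id IS NULL

Execution result:
name
Marketing
Engineering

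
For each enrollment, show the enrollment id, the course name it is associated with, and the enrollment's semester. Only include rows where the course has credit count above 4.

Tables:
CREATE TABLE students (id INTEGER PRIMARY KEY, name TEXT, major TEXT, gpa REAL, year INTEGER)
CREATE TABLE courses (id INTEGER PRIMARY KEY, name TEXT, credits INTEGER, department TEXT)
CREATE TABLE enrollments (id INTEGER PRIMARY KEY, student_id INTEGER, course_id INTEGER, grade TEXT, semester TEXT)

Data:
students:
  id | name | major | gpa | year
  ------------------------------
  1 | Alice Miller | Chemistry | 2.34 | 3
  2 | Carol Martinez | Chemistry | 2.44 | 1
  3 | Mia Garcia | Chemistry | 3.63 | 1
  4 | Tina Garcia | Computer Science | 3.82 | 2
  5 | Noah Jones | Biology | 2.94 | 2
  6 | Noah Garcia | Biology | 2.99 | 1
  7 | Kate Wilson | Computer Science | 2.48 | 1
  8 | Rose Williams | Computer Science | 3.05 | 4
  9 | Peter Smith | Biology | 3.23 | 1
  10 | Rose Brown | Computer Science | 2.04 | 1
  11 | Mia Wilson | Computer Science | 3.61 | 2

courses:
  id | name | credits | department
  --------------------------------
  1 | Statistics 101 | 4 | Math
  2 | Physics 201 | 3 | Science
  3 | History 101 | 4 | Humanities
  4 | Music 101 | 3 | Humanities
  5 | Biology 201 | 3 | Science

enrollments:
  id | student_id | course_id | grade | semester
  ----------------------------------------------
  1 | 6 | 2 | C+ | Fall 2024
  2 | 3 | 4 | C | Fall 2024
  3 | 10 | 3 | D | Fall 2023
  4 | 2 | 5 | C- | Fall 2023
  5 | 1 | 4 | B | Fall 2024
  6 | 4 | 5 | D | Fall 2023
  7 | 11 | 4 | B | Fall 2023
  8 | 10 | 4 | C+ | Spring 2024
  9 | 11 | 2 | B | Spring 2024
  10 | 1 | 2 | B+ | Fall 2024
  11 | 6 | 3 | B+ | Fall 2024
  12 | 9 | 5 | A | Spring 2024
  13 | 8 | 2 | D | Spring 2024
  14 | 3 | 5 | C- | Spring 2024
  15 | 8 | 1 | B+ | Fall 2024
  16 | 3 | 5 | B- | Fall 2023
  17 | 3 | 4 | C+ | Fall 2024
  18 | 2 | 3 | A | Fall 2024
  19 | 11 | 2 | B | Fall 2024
SELECT c.id, p.name AS course, c.semester FROM enrollments c JOIN courses p ON c.course_id = p.id WHERE p.credits > 4

Execution result:
(no rows)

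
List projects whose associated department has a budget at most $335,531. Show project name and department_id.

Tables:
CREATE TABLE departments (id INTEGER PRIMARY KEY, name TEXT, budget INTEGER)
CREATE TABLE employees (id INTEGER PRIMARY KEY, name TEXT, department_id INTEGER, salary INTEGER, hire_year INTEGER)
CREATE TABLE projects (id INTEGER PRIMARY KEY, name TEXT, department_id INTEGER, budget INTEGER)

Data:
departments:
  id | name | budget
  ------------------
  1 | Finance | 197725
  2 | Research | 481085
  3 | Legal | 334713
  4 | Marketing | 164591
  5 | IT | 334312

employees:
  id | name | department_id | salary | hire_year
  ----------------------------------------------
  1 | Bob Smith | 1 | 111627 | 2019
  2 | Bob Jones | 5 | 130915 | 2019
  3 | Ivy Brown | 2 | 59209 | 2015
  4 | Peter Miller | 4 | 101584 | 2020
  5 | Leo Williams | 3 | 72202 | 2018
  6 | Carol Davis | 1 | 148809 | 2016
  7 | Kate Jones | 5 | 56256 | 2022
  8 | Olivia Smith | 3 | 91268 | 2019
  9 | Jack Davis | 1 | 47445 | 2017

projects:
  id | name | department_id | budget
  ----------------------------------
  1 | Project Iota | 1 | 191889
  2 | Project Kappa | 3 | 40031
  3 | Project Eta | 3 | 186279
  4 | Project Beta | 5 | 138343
SELECT name, department_id FROM projects WHERE department_id IN (SELECT id FROM departments WHERE budget <= 335531)

Execution result:
name | department_id
Project Iota | 1
Project Kappa | 3
Project Eta | 3
Project Beta | 5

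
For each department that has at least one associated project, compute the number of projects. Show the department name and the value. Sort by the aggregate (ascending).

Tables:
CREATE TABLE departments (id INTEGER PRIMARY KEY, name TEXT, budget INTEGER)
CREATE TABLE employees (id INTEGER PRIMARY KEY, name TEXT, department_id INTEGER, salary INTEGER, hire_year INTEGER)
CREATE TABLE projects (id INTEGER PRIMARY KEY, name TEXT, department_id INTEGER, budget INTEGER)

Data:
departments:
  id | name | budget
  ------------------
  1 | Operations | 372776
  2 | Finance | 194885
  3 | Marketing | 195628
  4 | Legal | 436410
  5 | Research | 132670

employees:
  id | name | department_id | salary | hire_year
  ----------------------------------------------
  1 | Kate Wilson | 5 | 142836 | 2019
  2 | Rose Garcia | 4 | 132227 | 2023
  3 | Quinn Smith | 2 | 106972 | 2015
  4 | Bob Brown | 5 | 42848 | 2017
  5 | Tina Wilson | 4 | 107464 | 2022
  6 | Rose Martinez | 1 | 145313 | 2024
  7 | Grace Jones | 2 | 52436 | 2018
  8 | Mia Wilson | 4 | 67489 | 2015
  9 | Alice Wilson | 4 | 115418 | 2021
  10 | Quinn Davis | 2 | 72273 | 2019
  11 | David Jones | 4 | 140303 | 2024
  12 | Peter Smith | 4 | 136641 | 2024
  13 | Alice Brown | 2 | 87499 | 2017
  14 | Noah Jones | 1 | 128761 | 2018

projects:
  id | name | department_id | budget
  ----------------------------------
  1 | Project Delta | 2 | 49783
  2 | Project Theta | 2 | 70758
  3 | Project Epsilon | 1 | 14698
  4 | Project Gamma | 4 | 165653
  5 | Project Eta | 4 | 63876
SELECT p.name, COUNT(*) AS n FROM projects c JOIN departments p ON c.department_id = p.id GROUP BY p.id, p.name ORDER BY n ASC

Execution result:
name | n
Operations | 1
Finance | 2
Legal | 2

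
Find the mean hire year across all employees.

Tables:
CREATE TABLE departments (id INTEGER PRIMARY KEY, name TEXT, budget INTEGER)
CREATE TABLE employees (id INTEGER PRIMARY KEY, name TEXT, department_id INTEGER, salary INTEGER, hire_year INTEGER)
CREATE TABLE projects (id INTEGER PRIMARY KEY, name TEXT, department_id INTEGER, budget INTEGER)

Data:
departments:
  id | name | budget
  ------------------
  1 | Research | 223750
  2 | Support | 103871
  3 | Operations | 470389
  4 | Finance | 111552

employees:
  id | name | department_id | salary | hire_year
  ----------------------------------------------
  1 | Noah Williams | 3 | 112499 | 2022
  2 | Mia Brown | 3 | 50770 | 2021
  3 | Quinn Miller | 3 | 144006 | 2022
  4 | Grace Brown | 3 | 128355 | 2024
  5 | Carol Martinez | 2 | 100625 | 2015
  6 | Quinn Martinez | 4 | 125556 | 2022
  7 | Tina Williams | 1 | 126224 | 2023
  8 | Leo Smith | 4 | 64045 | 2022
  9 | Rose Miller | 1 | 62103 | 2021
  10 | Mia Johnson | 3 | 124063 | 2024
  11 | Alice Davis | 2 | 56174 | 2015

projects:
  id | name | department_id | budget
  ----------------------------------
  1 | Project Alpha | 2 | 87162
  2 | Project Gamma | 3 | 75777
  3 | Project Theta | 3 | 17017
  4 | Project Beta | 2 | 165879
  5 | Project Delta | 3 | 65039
SELECT AVG(hire_year) FROM employees

Execution result:
2021.00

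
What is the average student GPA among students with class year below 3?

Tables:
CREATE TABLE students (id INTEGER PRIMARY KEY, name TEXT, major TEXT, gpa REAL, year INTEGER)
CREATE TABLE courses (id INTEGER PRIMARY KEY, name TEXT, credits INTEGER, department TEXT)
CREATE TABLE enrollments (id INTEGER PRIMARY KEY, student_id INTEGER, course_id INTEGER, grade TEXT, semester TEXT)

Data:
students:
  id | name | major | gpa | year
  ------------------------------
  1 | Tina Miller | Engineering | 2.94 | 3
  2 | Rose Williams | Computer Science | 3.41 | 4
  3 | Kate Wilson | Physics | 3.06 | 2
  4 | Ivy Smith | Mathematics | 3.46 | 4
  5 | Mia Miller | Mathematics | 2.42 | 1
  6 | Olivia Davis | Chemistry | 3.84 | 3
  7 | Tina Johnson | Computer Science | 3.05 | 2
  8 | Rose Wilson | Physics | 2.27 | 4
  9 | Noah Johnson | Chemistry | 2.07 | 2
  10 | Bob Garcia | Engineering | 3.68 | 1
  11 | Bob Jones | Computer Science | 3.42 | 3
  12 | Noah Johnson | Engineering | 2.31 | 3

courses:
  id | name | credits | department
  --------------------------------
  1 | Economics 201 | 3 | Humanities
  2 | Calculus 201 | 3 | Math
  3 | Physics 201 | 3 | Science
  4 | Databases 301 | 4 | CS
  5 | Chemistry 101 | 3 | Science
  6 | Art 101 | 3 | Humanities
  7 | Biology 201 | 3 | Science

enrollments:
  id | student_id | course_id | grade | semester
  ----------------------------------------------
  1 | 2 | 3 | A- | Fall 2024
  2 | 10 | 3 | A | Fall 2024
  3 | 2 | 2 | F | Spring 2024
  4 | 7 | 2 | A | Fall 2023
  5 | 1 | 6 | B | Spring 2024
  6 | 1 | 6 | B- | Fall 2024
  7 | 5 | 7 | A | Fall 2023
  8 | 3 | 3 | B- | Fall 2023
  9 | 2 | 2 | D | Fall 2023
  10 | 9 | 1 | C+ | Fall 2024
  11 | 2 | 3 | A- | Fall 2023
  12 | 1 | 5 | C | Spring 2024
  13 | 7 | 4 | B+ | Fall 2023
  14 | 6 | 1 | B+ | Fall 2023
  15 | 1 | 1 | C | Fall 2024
SELECT AVG(gpa) FROM students WHERE year < 3

Execution result:
2.86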